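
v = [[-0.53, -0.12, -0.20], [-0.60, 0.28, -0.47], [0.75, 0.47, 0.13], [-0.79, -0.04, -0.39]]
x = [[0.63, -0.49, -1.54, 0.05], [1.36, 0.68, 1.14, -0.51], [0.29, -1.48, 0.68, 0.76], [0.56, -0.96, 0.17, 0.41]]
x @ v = [[-1.23, -0.94, -0.12], [0.13, 0.58, -0.24], [0.64, -0.16, 0.43], [0.08, -0.27, 0.2]]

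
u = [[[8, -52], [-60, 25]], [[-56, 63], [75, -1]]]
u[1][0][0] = -56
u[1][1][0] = 75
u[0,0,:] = [8, -52]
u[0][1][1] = 25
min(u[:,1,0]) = -60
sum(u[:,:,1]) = 35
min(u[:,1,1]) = -1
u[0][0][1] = -52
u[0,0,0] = 8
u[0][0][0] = 8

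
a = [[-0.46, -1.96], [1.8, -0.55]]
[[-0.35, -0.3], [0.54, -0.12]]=a @ [[0.33,-0.02], [0.10,0.16]]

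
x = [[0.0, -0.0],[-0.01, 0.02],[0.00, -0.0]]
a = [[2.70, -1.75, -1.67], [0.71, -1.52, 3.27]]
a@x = [[0.02, -0.04],[0.02, -0.03]]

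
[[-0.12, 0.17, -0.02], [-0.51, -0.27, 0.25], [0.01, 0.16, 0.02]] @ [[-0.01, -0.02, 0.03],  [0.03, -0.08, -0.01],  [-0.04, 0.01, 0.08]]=[[0.01, -0.01, -0.01], [-0.01, 0.03, 0.01], [0.0, -0.01, 0.00]]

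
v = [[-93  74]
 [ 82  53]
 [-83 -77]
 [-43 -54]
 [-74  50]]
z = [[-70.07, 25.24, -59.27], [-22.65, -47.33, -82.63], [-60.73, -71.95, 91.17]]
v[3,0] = -43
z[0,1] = 25.24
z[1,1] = -47.33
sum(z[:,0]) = -153.45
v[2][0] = -83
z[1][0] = -22.65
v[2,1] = -77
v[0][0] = -93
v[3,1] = -54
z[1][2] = -82.63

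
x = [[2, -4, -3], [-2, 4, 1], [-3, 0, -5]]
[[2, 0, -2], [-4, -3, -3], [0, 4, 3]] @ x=[[10, -8, 4], [7, 4, 24], [-17, 16, -11]]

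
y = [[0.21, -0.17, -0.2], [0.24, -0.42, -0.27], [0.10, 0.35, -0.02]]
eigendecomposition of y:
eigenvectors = [[0.63+0.00j, 0.12+0.32j, 0.12-0.32j], [-0.13+0.00j, (-0.25+0.45j), -0.25-0.45j], [(0.77+0j), 0.79+0.00j, 0.79-0.00j]]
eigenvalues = [0j, (-0.12+0.24j), (-0.12-0.24j)]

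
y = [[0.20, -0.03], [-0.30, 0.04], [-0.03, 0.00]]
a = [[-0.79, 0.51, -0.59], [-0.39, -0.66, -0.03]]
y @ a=[[-0.15, 0.12, -0.12], [0.22, -0.18, 0.18], [0.02, -0.02, 0.02]]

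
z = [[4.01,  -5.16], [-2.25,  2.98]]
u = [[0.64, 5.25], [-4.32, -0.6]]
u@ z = [[-9.25, 12.34], [-15.97, 20.5]]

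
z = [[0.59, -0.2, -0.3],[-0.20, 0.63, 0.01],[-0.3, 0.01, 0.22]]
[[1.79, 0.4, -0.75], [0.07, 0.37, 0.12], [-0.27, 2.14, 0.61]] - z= [[1.20,0.60,-0.45],[0.27,-0.26,0.11],[0.03,2.13,0.39]]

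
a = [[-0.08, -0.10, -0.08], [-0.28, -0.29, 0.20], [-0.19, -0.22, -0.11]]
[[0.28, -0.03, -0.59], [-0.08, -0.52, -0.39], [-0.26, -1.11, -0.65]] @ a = [[0.1, 0.11, 0.04], [0.23, 0.24, -0.05], [0.46, 0.49, -0.13]]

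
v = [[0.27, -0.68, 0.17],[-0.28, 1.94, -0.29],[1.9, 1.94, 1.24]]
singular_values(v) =[3.22, 1.74, 0.04]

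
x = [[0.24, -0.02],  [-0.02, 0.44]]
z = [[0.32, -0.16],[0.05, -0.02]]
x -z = [[-0.08, 0.14], [-0.07, 0.46]]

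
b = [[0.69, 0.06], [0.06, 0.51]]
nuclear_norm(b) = 1.20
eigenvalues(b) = [0.71, 0.49]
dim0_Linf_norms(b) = [0.69, 0.51]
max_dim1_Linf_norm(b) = 0.69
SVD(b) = [[-0.96,-0.29],[-0.29,0.96]] @ diag([0.7081665382639197, 0.49183346173608034]) @ [[-0.96, -0.29], [-0.29, 0.96]]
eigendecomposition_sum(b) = [[0.65, 0.2], [0.2, 0.06]] + [[0.04, -0.14],[-0.14, 0.45]]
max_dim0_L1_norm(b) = 0.75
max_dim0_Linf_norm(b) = 0.69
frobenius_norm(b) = 0.86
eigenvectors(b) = [[0.96, -0.29], [0.29, 0.96]]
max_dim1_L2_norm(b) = 0.69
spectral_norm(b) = 0.71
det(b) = 0.35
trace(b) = 1.20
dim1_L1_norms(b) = [0.75, 0.57]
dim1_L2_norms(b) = [0.69, 0.51]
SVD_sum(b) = [[0.65,  0.2],  [0.20,  0.06]] + [[0.04, -0.14], [-0.14, 0.45]]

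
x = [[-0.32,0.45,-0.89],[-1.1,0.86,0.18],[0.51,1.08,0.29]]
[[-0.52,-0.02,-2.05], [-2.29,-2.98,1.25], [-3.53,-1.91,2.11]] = x@[[-0.32, 1.01, 0.19], [-2.91, -1.9, 1.11], [-0.77, -1.3, 2.8]]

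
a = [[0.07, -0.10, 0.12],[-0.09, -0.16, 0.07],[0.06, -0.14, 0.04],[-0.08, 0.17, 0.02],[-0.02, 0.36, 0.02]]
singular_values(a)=[0.47, 0.15, 0.14]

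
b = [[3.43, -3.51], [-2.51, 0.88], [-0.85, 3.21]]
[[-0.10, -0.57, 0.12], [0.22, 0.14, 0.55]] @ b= [[0.99, 0.23],  [-0.06, 1.12]]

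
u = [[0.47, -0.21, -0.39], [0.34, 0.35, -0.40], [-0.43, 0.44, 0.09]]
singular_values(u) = [0.91, 0.61, 0.09]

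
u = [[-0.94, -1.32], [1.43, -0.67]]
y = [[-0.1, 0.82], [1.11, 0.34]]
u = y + [[-0.84, -2.14], [0.32, -1.01]]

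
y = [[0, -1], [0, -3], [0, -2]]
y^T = [[0, 0, 0], [-1, -3, -2]]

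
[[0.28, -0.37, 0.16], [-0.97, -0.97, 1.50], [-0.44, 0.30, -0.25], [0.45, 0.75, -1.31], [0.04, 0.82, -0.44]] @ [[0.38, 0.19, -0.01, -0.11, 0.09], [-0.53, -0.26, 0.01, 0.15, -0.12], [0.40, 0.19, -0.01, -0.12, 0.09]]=[[0.37, 0.18, -0.01, -0.11, 0.08], [0.75, 0.35, -0.02, -0.22, 0.16], [-0.43, -0.21, 0.01, 0.12, -0.1], [-0.75, -0.36, 0.02, 0.22, -0.17], [-0.60, -0.29, 0.01, 0.17, -0.13]]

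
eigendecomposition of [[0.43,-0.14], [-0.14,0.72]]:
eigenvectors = [[-0.93, 0.37], [-0.37, -0.93]]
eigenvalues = [0.37, 0.78]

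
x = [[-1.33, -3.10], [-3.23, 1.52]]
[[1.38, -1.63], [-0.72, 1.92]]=x @ [[0.01, -0.29], [-0.45, 0.65]]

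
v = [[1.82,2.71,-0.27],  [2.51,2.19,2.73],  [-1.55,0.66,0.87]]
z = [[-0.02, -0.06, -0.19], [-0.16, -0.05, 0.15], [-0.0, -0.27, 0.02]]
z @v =[[0.11, -0.31, -0.32], [-0.65, -0.44, 0.04], [-0.71, -0.58, -0.72]]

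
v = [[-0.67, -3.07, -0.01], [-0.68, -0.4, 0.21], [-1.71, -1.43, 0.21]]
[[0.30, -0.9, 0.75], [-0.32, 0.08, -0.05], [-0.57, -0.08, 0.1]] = v @ [[0.43, -0.17, 0.12], [-0.19, 0.33, -0.27], [-0.50, 0.47, -0.37]]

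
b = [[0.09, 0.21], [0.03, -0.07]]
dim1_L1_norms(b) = [0.3, 0.1]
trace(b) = 0.02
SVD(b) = [[-0.97, 0.24], [0.24, 0.97]] @ diag([0.2347759023999337, 0.053668199637185415]) @ [[-0.34,-0.94], [0.94,-0.34]]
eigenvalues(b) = [0.12, -0.1]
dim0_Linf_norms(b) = [0.09, 0.21]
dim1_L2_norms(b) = [0.23, 0.08]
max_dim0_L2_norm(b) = 0.22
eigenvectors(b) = [[0.99, -0.74],[0.15, 0.68]]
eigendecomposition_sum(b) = [[0.10, 0.11], [0.02, 0.02]] + [[-0.01, 0.10], [0.01, -0.09]]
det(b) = -0.01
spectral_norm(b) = 0.23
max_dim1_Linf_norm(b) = 0.21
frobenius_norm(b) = 0.24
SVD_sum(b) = [[0.08, 0.21], [-0.02, -0.05]] + [[0.01, -0.0],[0.05, -0.02]]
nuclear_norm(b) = 0.29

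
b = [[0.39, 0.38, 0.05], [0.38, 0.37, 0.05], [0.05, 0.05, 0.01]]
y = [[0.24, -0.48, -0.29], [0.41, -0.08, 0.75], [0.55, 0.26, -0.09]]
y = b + [[-0.15, -0.86, -0.34], [0.03, -0.45, 0.70], [0.5, 0.21, -0.1]]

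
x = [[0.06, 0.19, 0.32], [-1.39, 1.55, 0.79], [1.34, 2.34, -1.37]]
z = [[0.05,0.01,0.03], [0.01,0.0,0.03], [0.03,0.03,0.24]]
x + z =[[0.11, 0.20, 0.35], [-1.38, 1.55, 0.82], [1.37, 2.37, -1.13]]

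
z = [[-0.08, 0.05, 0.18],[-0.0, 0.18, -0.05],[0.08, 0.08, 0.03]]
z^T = [[-0.08, -0.0, 0.08], [0.05, 0.18, 0.08], [0.18, -0.05, 0.03]]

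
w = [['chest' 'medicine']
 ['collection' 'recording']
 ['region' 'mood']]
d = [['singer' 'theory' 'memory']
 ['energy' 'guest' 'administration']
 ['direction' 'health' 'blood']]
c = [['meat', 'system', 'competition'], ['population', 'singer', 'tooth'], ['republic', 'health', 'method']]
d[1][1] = 'guest'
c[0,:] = ['meat', 'system', 'competition']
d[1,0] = 'energy'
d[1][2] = 'administration'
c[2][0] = 'republic'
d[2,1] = 'health'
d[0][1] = 'theory'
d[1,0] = 'energy'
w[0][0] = 'chest'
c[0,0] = 'meat'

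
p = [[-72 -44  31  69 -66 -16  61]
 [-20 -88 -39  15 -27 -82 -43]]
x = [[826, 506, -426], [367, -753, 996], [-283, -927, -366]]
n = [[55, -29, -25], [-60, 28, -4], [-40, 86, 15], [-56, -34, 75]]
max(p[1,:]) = 15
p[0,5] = -16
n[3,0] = -56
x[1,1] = -753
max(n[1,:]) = 28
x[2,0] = -283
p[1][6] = -43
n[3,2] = 75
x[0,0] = 826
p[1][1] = -88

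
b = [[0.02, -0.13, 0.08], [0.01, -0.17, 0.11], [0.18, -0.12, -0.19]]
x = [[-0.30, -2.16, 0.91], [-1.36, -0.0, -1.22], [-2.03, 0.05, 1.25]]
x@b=[[0.14, 0.3, -0.43], [-0.25, 0.32, 0.12], [0.18, 0.11, -0.39]]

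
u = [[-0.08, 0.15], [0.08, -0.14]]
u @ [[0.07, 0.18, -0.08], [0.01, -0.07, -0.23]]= [[-0.00, -0.02, -0.03], [0.00, 0.02, 0.03]]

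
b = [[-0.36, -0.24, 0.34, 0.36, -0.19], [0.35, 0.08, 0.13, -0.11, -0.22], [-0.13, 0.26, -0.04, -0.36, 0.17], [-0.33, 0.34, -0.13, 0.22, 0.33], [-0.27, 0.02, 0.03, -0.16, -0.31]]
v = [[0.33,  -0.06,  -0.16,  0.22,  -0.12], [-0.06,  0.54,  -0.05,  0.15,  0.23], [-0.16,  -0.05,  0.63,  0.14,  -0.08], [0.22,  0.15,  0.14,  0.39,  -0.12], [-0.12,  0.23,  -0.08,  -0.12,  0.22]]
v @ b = [[-0.16,-0.05,0.08,0.25,0.03], [0.11,0.10,0.04,-0.07,-0.14], [-0.07,0.24,-0.11,-0.24,0.22], [-0.14,0.13,0.03,0.12,0.11], [0.11,-0.01,0.01,-0.10,-0.15]]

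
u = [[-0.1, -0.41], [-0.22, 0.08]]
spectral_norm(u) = 0.42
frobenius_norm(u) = 0.48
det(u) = -0.10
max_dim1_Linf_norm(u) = 0.41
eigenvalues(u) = [-0.32, 0.3]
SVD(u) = [[-1.00, 0.09], [0.09, 1.0]] @ diag([0.4231298108903374, 0.2320800791449093]) @ [[0.19, 0.98], [-0.98, 0.19]]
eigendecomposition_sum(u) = [[-0.21, -0.21], [-0.11, -0.12]] + [[0.11, -0.20], [-0.11, 0.20]]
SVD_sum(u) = [[-0.08, -0.41], [0.01, 0.04]] + [[-0.02, 0.00], [-0.23, 0.04]]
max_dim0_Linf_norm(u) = 0.41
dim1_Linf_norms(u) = [0.41, 0.22]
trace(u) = -0.02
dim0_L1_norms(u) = [0.32, 0.49]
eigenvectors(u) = [[-0.88, 0.71], [-0.48, -0.7]]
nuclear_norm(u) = 0.66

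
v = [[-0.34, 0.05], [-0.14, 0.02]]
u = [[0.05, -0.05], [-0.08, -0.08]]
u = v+[[0.39, -0.1], [0.06, -0.10]]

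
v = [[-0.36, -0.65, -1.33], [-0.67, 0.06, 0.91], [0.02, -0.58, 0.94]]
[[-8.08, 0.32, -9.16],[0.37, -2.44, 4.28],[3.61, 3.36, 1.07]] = v @ [[5.28,4.28,-0.01], [0.83,-4.42,5.2], [4.24,0.76,4.35]]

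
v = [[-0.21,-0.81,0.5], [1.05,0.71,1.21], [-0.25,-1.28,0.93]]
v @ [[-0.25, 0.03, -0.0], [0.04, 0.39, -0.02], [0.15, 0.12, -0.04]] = [[0.10, -0.26, -0.0], [-0.05, 0.45, -0.06], [0.15, -0.4, -0.01]]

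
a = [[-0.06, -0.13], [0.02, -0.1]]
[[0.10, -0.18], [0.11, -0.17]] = a@ [[0.53,-0.36], [-0.99,1.58]]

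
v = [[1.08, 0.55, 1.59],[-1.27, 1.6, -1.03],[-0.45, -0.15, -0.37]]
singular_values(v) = [2.66, 1.58, 0.15]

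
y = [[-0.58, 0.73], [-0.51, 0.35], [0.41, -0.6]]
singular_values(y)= [1.32, 0.18]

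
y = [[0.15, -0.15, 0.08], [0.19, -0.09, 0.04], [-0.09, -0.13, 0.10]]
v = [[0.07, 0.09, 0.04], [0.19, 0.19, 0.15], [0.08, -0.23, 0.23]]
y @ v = [[-0.01, -0.03, 0.0],[-0.0, -0.01, 0.0],[-0.02, -0.06, -0.00]]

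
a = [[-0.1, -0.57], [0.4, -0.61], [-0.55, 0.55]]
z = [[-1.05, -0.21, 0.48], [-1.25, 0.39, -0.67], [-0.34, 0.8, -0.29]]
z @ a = [[-0.24, 0.99], [0.65, 0.11], [0.51, -0.45]]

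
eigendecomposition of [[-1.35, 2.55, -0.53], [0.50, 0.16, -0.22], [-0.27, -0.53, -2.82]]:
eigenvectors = [[-0.77, -0.96, 0.29], [-0.62, 0.25, 0.02], [0.15, 0.14, 0.96]]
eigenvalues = [0.83, -1.92, -2.91]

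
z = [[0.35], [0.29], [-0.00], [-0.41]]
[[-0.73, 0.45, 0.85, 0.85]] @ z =[[-0.47]]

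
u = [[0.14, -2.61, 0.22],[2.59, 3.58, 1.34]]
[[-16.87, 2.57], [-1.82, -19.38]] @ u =[[4.29, 53.23, -0.27], [-50.45, -64.63, -26.37]]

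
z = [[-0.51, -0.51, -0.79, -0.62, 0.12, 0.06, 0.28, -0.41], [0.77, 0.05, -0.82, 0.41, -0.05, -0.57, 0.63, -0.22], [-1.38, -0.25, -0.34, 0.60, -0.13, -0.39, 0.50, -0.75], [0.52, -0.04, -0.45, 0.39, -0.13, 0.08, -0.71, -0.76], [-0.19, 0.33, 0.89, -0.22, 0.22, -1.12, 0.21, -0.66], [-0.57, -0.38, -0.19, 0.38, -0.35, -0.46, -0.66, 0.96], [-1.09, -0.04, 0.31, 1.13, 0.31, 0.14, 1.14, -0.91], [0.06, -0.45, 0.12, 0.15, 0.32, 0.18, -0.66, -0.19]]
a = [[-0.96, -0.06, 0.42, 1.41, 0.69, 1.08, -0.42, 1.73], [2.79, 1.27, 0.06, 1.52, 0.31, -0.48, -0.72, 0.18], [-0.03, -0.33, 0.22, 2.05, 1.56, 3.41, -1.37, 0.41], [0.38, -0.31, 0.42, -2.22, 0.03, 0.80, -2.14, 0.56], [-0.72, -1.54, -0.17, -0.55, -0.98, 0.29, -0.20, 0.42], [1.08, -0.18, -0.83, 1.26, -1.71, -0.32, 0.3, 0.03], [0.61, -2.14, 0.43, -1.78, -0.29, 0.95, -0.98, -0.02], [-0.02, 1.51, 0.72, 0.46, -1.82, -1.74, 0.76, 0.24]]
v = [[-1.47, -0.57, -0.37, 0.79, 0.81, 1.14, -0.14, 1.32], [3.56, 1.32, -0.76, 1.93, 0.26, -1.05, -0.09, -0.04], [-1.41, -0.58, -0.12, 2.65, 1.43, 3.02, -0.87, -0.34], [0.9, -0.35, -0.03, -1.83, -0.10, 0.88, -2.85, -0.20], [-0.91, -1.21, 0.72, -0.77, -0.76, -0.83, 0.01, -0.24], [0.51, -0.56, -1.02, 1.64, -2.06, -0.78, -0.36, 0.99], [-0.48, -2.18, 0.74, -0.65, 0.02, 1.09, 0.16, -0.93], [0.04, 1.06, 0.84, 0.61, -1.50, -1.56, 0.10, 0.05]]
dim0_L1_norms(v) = [9.28, 7.83, 4.6, 10.87, 6.94, 10.35, 4.58, 4.11]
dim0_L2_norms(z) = [2.14, 0.89, 1.6, 1.6, 0.65, 1.42, 1.86, 1.89]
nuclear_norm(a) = 21.25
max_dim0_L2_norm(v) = 4.35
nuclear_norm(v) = 22.88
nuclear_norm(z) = 10.92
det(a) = 109.22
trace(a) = -3.73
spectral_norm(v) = 5.94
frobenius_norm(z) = 4.46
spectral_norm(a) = 5.68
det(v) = 453.75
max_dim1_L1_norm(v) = 10.42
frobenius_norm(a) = 9.12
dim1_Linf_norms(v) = [1.47, 3.56, 3.02, 2.85, 1.21, 2.06, 2.18, 1.56]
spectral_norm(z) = 2.83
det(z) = 0.00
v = a + z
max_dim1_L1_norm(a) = 9.38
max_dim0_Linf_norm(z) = 1.38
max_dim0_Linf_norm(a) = 3.41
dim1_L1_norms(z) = [3.3, 3.52, 4.34, 3.08, 3.84, 3.95, 5.07, 2.13]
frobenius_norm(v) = 9.56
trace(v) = -3.43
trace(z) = 0.30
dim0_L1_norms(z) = [5.09, 2.05, 3.91, 3.9, 1.63, 3.0, 4.79, 4.86]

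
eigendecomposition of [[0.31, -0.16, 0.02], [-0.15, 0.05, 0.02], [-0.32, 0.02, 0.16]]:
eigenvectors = [[-0.51, 0.03, -0.34], [0.29, 0.15, -0.74], [0.81, 0.99, -0.58]]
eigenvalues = [0.37, 0.15, -0.0]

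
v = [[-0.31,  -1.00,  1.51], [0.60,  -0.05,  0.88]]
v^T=[[-0.31,0.6], [-1.0,-0.05], [1.51,0.88]]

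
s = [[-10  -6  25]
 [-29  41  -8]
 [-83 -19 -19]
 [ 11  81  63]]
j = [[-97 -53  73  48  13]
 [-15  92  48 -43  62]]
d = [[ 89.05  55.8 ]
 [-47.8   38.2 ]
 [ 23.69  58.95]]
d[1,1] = 38.2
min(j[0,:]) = -97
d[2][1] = 58.95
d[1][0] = -47.8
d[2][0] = 23.69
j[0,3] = 48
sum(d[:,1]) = 152.95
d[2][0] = 23.69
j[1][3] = -43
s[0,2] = 25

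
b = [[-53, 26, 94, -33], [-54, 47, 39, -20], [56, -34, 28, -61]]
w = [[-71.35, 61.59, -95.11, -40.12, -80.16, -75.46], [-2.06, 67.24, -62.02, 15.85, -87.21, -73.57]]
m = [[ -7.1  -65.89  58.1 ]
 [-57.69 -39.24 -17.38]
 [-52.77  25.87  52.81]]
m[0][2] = 58.1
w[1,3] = 15.85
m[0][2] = 58.1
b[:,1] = [26, 47, -34]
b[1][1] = 47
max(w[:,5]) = -73.57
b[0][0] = -53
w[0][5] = -75.46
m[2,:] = [-52.77, 25.87, 52.81]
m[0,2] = 58.1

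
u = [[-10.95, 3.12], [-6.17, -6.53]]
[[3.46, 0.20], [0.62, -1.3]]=u @ [[-0.27, 0.03], [0.16, 0.17]]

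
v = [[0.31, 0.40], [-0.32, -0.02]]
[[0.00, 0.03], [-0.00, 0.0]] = v @ [[-0.00, -0.01], [0.01, 0.09]]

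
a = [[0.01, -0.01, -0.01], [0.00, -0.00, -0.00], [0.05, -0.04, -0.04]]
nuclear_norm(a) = 0.08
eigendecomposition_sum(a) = [[-0.01, 0.0, 0.0], [-0.0, -0.0, -0.00], [-0.01, 0.00, 0.00]] + [[0.02,-0.01,-0.01], [-0.00,-0.0,-0.0], [0.06,-0.04,-0.04]] + [[-0.00, -0.0, -0.0], [-0.0, -0.0, -0.00], [-0.00, 0.00, -0.00]]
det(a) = 0.00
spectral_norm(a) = 0.08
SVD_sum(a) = [[0.01, -0.01, -0.01], [0.0, 0.0, 0.0], [0.05, -0.04, -0.04]] + [[-0.0, -0.00, -0.0], [0.0, 0.00, 0.0], [0.0, 0.00, 0.00]] + [[0.00, 0.00, 0.0], [0.0, -0.0, 0.0], [0.00, 0.00, 0.00]]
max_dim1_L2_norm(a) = 0.08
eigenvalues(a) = [-0.0, -0.03, -0.0]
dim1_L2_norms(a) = [0.02, 0.0, 0.08]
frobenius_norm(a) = 0.08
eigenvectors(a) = [[0.59,0.27,0.00], [0.0,0.00,0.71], [0.81,0.96,-0.71]]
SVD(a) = [[-0.22, -0.97, 0.0], [0.00, 0.00, 1.00], [-0.97, 0.22, 0.0]] @ diag([0.0774381353904802, 0.001826249502576414, 0.0]) @ [[-0.66, 0.53, 0.53], [0.75, 0.47, 0.47], [0.00, -0.71, 0.71]]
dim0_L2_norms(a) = [0.05, 0.04, 0.04]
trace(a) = -0.03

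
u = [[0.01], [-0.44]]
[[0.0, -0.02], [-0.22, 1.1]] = u@[[0.5, -2.49]]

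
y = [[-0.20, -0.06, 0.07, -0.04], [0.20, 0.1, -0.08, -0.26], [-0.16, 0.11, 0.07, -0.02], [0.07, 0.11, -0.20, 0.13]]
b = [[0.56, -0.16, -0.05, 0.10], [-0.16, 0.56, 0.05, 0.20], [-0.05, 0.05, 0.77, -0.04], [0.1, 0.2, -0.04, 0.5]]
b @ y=[[-0.13, -0.04, 0.03, 0.03], [0.15, 0.09, -0.09, -0.11], [-0.11, 0.09, 0.05, -0.03], [0.06, 0.06, -0.11, 0.01]]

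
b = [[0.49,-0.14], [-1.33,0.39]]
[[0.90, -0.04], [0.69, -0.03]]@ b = [[0.49, -0.14], [0.38, -0.11]]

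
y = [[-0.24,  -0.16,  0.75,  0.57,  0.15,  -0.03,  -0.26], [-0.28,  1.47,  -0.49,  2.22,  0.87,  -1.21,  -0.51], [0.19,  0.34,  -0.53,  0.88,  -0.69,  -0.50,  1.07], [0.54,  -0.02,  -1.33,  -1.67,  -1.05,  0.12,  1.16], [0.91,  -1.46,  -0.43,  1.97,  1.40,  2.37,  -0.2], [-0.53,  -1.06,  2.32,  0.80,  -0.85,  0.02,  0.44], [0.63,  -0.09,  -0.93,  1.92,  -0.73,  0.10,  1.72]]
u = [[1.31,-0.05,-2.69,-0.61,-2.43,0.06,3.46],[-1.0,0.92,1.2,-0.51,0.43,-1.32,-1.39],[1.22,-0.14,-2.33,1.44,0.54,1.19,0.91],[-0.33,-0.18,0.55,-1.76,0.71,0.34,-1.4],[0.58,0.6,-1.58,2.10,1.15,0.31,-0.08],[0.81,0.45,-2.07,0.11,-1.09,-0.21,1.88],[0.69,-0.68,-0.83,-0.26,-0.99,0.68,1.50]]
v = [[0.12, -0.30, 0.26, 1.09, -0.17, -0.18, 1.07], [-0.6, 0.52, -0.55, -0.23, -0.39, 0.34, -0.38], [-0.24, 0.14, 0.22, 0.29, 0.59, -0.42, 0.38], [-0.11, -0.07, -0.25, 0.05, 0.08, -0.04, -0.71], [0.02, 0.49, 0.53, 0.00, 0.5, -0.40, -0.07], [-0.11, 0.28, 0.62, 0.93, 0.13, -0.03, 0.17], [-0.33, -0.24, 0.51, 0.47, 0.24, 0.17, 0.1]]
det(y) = 0.00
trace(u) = 0.58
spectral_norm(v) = 2.19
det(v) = -0.04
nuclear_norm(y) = 14.41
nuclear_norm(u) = 15.03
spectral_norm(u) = 7.31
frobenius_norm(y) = 7.27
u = v @ y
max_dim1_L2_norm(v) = 1.6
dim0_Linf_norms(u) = [1.31, 0.92, 2.69, 2.1, 2.43, 1.32, 3.46]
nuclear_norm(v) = 6.31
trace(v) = 1.48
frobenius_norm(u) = 8.75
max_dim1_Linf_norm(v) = 1.09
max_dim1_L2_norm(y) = 3.83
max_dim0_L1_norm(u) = 11.25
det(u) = -0.00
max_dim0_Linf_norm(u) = 3.46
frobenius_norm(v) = 2.92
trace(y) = 2.17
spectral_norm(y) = 4.36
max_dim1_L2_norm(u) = 5.22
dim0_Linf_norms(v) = [0.6, 0.52, 0.62, 1.09, 0.59, 0.42, 1.07]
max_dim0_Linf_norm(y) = 2.37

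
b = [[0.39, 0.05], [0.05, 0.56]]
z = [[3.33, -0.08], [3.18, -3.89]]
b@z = [[1.46, -0.23], [1.95, -2.18]]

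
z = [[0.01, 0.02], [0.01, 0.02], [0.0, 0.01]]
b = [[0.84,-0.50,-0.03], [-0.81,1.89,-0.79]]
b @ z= [[0.0, 0.01],[0.01, 0.01]]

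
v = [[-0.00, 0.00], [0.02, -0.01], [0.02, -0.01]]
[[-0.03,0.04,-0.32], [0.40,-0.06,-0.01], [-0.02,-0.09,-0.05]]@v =[[-0.01, 0.0], [-0.00, 0.0], [-0.00, 0.00]]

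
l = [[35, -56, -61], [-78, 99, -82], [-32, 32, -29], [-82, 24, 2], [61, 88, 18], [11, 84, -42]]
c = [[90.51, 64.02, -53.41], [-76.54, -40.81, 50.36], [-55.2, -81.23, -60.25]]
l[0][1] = -56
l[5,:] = [11, 84, -42]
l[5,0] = 11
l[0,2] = -61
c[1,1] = -40.81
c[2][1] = -81.23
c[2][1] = -81.23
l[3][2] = 2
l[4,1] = 88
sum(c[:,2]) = -63.3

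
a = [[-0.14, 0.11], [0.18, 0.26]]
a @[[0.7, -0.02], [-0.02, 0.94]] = [[-0.1, 0.11], [0.12, 0.24]]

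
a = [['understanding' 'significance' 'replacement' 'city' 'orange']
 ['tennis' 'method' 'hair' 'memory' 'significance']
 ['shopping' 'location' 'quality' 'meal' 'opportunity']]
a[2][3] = 'meal'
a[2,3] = 'meal'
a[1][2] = 'hair'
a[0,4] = 'orange'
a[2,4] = 'opportunity'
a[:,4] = ['orange', 'significance', 'opportunity']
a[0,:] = ['understanding', 'significance', 'replacement', 'city', 'orange']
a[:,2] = ['replacement', 'hair', 'quality']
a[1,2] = 'hair'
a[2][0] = 'shopping'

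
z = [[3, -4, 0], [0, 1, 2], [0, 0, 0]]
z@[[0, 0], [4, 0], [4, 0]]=[[-16, 0], [12, 0], [0, 0]]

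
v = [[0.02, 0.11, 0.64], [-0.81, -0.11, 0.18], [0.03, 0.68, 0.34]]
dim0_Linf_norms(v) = [0.81, 0.68, 0.64]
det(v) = -0.32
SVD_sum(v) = [[-0.10, 0.34, 0.43], [-0.04, 0.13, 0.16], [-0.12, 0.41, 0.52]] + [[0.01, 0.00, -0.0], [-0.75, -0.29, 0.06], [0.23, 0.09, -0.02]] + [[0.11, -0.23, 0.21], [-0.02, 0.05, -0.05], [-0.08, 0.18, -0.16]]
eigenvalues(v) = [(-0.65+0j), (0.45+0.54j), (0.45-0.54j)]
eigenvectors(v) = [[(-0.38+0j), (0.43-0.41j), 0.43+0.41j], [-0.76+0.00j, (0.08+0.51j), (0.08-0.51j)], [0.53+0.00j, (0.62+0j), 0.62-0.00j]]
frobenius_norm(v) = 1.30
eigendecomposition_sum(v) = [[-0.18+0.00j, (-0.14+0j), 0.14-0.00j], [(-0.35+0j), (-0.28+0j), 0.28-0.00j], [0.24-0.00j, 0.20-0.00j, (-0.19+0j)]] + [[(0.1+0.25j), 0.13-0.20j, 0.25-0.11j], [-0.23-0.05j, 0.08+0.19j, -0.05+0.23j], [(-0.11+0.26j), 0.24-0.06j, 0.27+0.10j]] + [[(0.1-0.25j), 0.13+0.20j, (0.25+0.11j)], [(-0.23+0.05j), 0.08-0.19j, -0.05-0.23j], [-0.11-0.26j, 0.24+0.06j, 0.27-0.10j]]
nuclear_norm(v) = 2.17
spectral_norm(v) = 0.90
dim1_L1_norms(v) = [0.77, 1.1, 1.05]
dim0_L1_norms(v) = [0.86, 0.9, 1.16]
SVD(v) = [[0.62,-0.01,-0.78], [0.23,0.96,0.17], [0.75,-0.29,0.59]] @ diag([0.8996167705340745, 0.8434530098690759, 0.4252959984724044]) @ [[-0.17,0.61,0.77], [-0.93,-0.36,0.08], [-0.33,0.70,-0.63]]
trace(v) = 0.25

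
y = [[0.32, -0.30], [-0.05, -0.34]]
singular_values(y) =[0.5, 0.25]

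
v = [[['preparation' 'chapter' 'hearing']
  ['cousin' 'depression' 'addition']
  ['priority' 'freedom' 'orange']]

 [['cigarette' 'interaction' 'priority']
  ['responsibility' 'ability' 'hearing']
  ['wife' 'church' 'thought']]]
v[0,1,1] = 'depression'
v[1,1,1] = 'ability'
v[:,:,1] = [['chapter', 'depression', 'freedom'], ['interaction', 'ability', 'church']]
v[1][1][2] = 'hearing'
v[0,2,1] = 'freedom'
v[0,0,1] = 'chapter'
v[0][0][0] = 'preparation'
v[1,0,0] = 'cigarette'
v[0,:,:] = [['preparation', 'chapter', 'hearing'], ['cousin', 'depression', 'addition'], ['priority', 'freedom', 'orange']]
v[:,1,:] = [['cousin', 'depression', 'addition'], ['responsibility', 'ability', 'hearing']]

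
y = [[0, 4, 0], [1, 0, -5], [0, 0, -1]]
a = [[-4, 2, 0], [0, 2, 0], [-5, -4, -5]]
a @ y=[[2, -16, -10], [2, 0, -10], [-4, -20, 25]]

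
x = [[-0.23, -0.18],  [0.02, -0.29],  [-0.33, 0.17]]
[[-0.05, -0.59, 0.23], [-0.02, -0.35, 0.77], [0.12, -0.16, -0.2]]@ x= [[-0.08, 0.22], [-0.26, 0.24], [0.04, -0.01]]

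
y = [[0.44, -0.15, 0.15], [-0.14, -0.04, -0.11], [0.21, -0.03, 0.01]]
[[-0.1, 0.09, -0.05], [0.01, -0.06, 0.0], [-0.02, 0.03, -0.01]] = y @ [[-0.04, 0.16, -0.01], [0.32, 0.20, 0.21], [-0.2, 0.30, -0.10]]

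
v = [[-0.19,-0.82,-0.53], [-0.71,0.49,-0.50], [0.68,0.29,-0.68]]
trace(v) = -0.38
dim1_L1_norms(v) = [1.54, 1.7, 1.65]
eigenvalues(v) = [(1+0j), (-0.69+0.72j), (-0.69-0.72j)]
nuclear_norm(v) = 3.00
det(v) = 1.00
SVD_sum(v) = [[-0.21, -0.15, 0.14], [-0.0, -0.00, 0.0], [0.68, 0.49, -0.47]] + [[0.17, -0.17, 0.08],[-0.66, 0.64, -0.29],[0.05, -0.05, 0.02]] + [[-0.16, -0.50, -0.75], [-0.04, -0.14, -0.22], [-0.05, -0.15, -0.23]]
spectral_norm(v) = 1.01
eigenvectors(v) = [[-0.54+0.00j, 0.03-0.59j, (0.03+0.59j)], [0.84+0.00j, (-0.05-0.38j), (-0.05+0.38j)], [(-0.08+0j), -0.71+0.00j, -0.71-0.00j]]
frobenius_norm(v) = 1.73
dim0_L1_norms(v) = [1.58, 1.6, 1.71]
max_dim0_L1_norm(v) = 1.71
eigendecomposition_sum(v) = [[(0.29-0j), -0.45+0.00j, 0.04+0.00j],[(-0.45+0j), (0.7-0j), -0.06+0.00j],[(0.04-0j), (-0.06+0j), (0.01+0j)]] + [[-0.24+0.26j, (-0.18+0.14j), (-0.29-0.3j)], [-0.13+0.19j, -0.10+0.11j, -0.22-0.16j], [(0.32+0.28j), 0.18+0.21j, -0.34+0.36j]] + [[-0.24-0.26j, -0.18-0.14j, (-0.29+0.3j)], [(-0.13-0.19j), (-0.1-0.11j), -0.22+0.16j], [(0.32-0.28j), (0.18-0.21j), (-0.34-0.36j)]]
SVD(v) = [[-0.29, 0.25, 0.92],  [-0.01, -0.96, 0.26],  [0.96, 0.07, 0.28]] @ diag([1.005447446019736, 0.9973731939685258, 0.9933892214260296]) @ [[0.71, 0.51, -0.49], [0.69, -0.66, 0.30], [-0.17, -0.55, -0.82]]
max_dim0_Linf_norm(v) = 0.82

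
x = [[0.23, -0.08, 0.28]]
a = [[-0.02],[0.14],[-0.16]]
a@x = [[-0.00, 0.0, -0.01], [0.03, -0.01, 0.04], [-0.04, 0.01, -0.04]]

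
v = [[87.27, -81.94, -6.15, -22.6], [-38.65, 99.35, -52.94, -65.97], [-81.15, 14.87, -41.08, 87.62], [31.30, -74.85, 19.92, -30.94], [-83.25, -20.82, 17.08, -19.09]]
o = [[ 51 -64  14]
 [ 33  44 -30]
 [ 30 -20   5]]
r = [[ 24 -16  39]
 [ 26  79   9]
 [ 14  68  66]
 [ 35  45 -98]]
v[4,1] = -20.82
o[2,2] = 5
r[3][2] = -98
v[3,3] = -30.94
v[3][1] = -74.85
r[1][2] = 9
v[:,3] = [-22.6, -65.97, 87.62, -30.94, -19.09]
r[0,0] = 24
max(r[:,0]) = 35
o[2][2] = 5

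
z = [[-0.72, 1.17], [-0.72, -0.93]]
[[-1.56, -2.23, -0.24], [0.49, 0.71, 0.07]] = z @[[0.58, 0.82, 0.09],  [-0.98, -1.40, -0.15]]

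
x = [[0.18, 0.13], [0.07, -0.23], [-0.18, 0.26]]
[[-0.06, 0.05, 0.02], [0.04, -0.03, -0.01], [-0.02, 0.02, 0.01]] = x @ [[-0.20, 0.16, 0.07],[-0.22, 0.17, 0.07]]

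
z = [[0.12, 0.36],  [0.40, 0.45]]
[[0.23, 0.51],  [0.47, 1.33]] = z @ [[0.75, 2.73],[0.38, 0.52]]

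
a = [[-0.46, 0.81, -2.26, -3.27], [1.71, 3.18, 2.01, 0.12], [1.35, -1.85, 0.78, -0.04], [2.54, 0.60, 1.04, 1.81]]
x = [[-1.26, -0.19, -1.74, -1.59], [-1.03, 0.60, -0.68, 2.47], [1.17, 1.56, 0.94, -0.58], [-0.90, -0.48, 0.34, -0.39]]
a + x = [[-1.72, 0.62, -4.00, -4.86], [0.68, 3.78, 1.33, 2.59], [2.52, -0.29, 1.72, -0.62], [1.64, 0.12, 1.38, 1.42]]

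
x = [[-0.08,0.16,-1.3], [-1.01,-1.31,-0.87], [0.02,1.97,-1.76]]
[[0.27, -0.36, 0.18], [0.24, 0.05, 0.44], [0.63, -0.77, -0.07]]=x@ [[-0.31, -0.07, -0.06], [0.17, -0.16, -0.18], [-0.17, 0.26, -0.16]]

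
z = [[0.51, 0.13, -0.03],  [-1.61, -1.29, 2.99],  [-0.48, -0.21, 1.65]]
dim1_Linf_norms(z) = [0.51, 2.99, 1.65]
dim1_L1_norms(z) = [0.67, 5.89, 2.34]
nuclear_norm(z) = 4.86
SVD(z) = [[-0.07, -0.66, -0.75], [0.91, 0.27, -0.32], [0.42, -0.70, 0.58]] @ diag([4.004059237484449, 0.6164336780884525, 0.24232033186220125]) @ [[-0.42, -0.32, 0.85],[-0.71, -0.47, -0.53],[-0.56, 0.83, 0.03]]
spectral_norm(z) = 4.00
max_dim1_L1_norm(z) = 5.89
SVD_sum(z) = [[0.12, 0.09, -0.24], [-1.54, -1.15, 3.08], [-0.71, -0.53, 1.42]] + [[0.29,  0.19,  0.21], [-0.12,  -0.08,  -0.09], [0.31,  0.2,  0.23]] + [[0.1, -0.15, -0.00],[0.04, -0.06, -0.0],[-0.08, 0.12, 0.00]]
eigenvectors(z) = [[-0.09,0.90,0.09], [0.99,-0.30,0.72], [0.06,0.31,0.69]]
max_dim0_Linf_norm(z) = 2.99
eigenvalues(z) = [-0.96, 0.46, 1.37]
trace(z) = 0.87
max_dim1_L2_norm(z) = 3.63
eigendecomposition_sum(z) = [[0.07,0.10,-0.11], [-0.80,-1.11,1.26], [-0.05,-0.07,0.08]] + [[0.51, 0.05, -0.12], [-0.17, -0.02, 0.04], [0.18, 0.02, -0.04]] + [[-0.07, -0.02, 0.20], [-0.63, -0.16, 1.69], [-0.60, -0.16, 1.61]]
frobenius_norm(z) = 4.06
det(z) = -0.60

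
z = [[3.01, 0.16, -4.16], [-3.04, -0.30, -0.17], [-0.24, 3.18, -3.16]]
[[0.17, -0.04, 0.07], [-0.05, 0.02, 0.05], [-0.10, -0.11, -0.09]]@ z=[[0.62, 0.26, -0.92],[-0.22, 0.15, 0.05],[0.06, -0.27, 0.72]]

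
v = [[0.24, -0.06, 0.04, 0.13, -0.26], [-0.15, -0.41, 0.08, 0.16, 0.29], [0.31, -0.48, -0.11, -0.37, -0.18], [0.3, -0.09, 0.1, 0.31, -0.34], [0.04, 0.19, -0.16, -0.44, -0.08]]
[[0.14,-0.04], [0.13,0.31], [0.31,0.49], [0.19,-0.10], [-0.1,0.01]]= v @ [[0.7, 0.11], [-0.36, -0.78], [0.09, -0.56], [0.07, -0.19], [0.24, 0.27]]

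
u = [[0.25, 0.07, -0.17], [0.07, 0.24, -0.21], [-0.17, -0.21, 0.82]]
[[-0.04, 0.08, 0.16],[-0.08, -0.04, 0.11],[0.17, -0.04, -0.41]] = u @[[0.00,0.38,0.37], [-0.19,-0.32,-0.01], [0.16,-0.05,-0.42]]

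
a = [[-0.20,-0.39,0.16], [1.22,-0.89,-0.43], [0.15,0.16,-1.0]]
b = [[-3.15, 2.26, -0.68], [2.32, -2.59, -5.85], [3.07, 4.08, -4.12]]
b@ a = [[3.29, -0.89, -0.8], [-4.5, 0.46, 7.33], [3.75, -5.49, 2.86]]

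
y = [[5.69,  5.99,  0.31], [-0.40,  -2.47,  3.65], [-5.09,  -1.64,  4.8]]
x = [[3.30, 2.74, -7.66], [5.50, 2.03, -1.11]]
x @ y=[[56.67, 25.56, -25.74], [36.13, 29.75, 3.79]]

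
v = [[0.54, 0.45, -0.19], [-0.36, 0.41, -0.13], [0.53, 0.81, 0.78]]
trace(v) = 1.73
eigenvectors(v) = [[(0.17+0.51j), 0.17-0.51j, -0.47+0.00j], [(-0.35+0.2j), (-0.35-0.2j), 0.21+0.00j], [0.74+0.00j, (0.74-0j), (0.86+0j)]]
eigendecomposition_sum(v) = [[0.20+0.24j, 0.41-0.08j, 0.01+0.15j], [-0.15+0.18j, 0.12+0.29j, -0.11+0.03j], [(0.4-0.15j), (0.07-0.57j), (0.2+0.06j)]] + [[0.20-0.24j, 0.41+0.08j, (0.01-0.15j)], [(-0.15-0.18j), (0.12-0.29j), (-0.11-0.03j)], [(0.4+0.15j), 0.07+0.57j, 0.20-0.06j]] + [[(0.15+0j), -0.36-0.00j, -0.21+0.00j], [-0.07-0.00j, 0.16+0.00j, 0.09-0.00j], [-0.27-0.00j, 0.66+0.00j, 0.38-0.00j]]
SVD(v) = [[-0.38, 0.92, -0.12], [-0.03, -0.14, -0.99], [-0.92, -0.37, 0.08]] @ diag([1.3241279856395949, 0.5689946241548512, 0.5595803743242876]) @ [[-0.52, -0.7, -0.49], [0.61, 0.09, -0.78], [0.6, -0.7, 0.38]]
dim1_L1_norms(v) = [1.18, 0.9, 2.12]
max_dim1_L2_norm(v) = 1.24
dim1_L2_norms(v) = [0.73, 0.56, 1.24]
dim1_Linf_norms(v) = [0.54, 0.41, 0.81]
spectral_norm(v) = 1.32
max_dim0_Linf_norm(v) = 0.81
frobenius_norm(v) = 1.55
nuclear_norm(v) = 2.45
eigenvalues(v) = [(0.52+0.58j), (0.52-0.58j), (0.69+0j)]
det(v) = 0.42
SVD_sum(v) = [[0.26, 0.35, 0.25],  [0.02, 0.03, 0.02],  [0.63, 0.86, 0.6]] + [[0.32,0.05,-0.41], [-0.05,-0.01,0.06], [-0.13,-0.02,0.17]] + [[-0.04,0.05,-0.03], [-0.33,0.39,-0.21], [0.03,-0.03,0.02]]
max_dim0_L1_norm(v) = 1.67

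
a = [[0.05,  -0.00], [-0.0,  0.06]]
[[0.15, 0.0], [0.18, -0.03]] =a @ [[3.08, 0.01], [2.93, -0.50]]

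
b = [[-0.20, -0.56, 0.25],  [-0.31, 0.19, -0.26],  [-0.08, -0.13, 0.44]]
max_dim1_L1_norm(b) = 1.01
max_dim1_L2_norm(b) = 0.65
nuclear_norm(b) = 1.45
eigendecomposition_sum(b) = [[-0.32,-0.27,0.01], [-0.17,-0.15,0.01], [-0.05,-0.05,0.00]] + [[0.08, -0.06, -0.28], [-0.09, 0.07, 0.33], [-0.05, 0.04, 0.17]] + [[0.04, -0.23, 0.52], [-0.05, 0.27, -0.60], [0.02, -0.12, 0.27]]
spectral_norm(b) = 0.77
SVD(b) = [[-0.78, -0.53, -0.33], [0.36, -0.81, 0.46], [-0.51, 0.24, 0.82]] @ diag([0.7734251117112029, 0.4015784902881356, 0.27082893625389337]) @ [[0.11, 0.74, -0.67], [0.85, 0.28, 0.45], [-0.52, 0.61, 0.59]]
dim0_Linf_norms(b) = [0.31, 0.56, 0.44]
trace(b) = 0.43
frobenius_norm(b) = 0.91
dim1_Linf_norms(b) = [0.56, 0.31, 0.44]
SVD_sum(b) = [[-0.07, -0.44, 0.4],[0.03, 0.21, -0.19],[-0.04, -0.29, 0.26]] + [[-0.18,-0.06,-0.1], [-0.28,-0.09,-0.15], [0.08,0.03,0.04]] + [[0.05,-0.06,-0.05], [-0.06,0.08,0.07], [-0.12,0.14,0.13]]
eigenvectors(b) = [[0.87, 0.6, 0.62],[0.47, -0.71, -0.72],[0.15, -0.36, 0.32]]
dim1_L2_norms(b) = [0.65, 0.45, 0.47]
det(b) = -0.08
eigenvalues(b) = [-0.46, 0.32, 0.58]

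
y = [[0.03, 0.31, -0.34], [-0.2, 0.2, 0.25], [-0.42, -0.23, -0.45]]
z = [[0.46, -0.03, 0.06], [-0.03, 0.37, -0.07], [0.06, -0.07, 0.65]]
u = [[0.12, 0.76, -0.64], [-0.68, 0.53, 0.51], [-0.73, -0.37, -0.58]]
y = z @ u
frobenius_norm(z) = 0.89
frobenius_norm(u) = 1.74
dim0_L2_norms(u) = [1.0, 1.0, 1.0]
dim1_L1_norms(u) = [1.52, 1.72, 1.68]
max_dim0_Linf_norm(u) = 0.76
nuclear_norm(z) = 1.48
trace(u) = 0.07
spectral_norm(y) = 0.69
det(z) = 0.11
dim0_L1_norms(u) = [1.53, 1.66, 1.73]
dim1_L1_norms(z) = [0.55, 0.47, 0.78]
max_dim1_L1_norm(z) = 0.78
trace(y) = -0.22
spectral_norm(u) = 1.00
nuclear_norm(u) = 3.01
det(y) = -0.11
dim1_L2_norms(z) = [0.46, 0.38, 0.66]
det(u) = -1.01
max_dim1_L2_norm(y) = 0.66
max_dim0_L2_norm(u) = 1.0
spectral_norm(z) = 0.69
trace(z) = 1.48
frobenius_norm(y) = 0.89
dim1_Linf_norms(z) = [0.46, 0.37, 0.65]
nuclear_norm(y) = 1.48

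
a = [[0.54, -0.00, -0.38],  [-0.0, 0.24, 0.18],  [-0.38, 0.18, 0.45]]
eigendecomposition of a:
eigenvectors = [[-0.71, 0.5, 0.49],[0.18, 0.81, -0.55],[0.68, 0.30, 0.67]]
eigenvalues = [0.9, 0.31, 0.02]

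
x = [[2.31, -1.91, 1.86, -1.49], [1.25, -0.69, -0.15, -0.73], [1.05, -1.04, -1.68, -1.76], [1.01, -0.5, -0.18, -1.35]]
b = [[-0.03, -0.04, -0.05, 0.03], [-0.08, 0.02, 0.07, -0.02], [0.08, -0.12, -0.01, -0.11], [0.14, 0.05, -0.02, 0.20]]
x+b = [[2.28, -1.95, 1.81, -1.46], [1.17, -0.67, -0.08, -0.75], [1.13, -1.16, -1.69, -1.87], [1.15, -0.45, -0.2, -1.15]]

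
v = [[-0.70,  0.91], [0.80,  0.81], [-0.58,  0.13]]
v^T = [[-0.7,0.8,-0.58], [0.91,0.81,0.13]]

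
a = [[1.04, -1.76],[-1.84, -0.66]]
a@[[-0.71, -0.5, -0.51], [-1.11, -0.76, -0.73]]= [[1.22, 0.82, 0.75], [2.04, 1.42, 1.42]]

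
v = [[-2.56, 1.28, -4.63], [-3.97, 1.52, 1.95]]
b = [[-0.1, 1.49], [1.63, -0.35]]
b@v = [[-5.66, 2.14, 3.37], [-2.78, 1.55, -8.23]]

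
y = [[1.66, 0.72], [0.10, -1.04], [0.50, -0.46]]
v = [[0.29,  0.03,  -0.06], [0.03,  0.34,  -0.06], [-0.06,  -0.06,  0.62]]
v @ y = [[0.45, 0.21], [0.05, -0.3], [0.2, -0.27]]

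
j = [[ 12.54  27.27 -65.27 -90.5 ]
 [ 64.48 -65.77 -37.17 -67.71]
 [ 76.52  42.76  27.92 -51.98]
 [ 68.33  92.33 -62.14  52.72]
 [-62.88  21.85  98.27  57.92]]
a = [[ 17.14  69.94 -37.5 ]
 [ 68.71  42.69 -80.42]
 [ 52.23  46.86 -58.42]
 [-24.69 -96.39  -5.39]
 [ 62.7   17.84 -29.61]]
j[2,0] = 76.52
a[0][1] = 69.94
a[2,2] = -58.42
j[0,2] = -65.27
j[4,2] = 98.27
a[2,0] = 52.23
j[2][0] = 76.52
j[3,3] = 52.72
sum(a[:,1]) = 80.94000000000001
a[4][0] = 62.7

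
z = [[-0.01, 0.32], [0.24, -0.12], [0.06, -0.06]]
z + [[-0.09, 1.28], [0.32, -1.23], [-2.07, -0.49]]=[[-0.1, 1.6], [0.56, -1.35], [-2.01, -0.55]]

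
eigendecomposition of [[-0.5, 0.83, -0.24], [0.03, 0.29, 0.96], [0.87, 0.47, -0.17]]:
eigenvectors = [[(0.67+0j),0.67-0.00j,(-0.33+0j)], [(-0.19+0.42j),(-0.19-0.42j),-0.76+0.00j], [-0.14-0.57j,(-0.14+0.57j),-0.55+0.00j]]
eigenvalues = [(-0.69+0.73j), (-0.69-0.73j), (1+0j)]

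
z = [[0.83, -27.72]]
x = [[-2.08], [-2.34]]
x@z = [[-1.73,57.66],[-1.94,64.86]]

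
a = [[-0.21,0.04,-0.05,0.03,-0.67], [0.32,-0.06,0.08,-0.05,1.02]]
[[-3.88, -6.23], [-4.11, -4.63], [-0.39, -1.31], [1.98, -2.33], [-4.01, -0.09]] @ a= [[-1.18, 0.22, -0.30, 0.2, -3.76], [-0.62, 0.11, -0.16, 0.11, -1.97], [-0.34, 0.06, -0.09, 0.05, -1.07], [-1.16, 0.22, -0.29, 0.18, -3.70], [0.81, -0.16, 0.19, -0.12, 2.59]]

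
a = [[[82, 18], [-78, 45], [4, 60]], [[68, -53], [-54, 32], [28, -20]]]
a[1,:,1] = [-53, 32, -20]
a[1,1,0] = -54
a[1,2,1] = -20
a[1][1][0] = -54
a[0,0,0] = 82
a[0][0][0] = 82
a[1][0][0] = 68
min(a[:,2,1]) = -20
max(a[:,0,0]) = 82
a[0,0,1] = 18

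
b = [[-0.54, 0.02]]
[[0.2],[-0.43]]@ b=[[-0.11, 0.0], [0.23, -0.01]]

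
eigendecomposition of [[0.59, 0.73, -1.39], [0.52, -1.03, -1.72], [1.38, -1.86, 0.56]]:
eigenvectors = [[(-0.06+0j), 0.78+0.00j, 0.78-0.00j], [(-0.83+0j), 0.36+0.20j, (0.36-0.2j)], [-0.55+0.00j, -0.11-0.46j, -0.11+0.46j]]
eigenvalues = [(-2.13+0j), (1.12+1j), (1.12-1j)]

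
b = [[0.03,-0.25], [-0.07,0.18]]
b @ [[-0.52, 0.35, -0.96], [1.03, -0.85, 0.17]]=[[-0.27, 0.22, -0.07], [0.22, -0.18, 0.10]]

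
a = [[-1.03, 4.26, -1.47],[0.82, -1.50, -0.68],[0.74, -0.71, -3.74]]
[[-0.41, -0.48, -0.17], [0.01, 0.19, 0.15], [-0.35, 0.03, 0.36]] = a @ [[-0.03, 0.13, -0.04],[-0.07, -0.07, -0.08],[0.10, 0.03, -0.09]]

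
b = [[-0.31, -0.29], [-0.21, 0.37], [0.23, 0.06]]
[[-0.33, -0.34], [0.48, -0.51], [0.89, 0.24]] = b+[[-0.02, -0.05], [0.69, -0.88], [0.66, 0.18]]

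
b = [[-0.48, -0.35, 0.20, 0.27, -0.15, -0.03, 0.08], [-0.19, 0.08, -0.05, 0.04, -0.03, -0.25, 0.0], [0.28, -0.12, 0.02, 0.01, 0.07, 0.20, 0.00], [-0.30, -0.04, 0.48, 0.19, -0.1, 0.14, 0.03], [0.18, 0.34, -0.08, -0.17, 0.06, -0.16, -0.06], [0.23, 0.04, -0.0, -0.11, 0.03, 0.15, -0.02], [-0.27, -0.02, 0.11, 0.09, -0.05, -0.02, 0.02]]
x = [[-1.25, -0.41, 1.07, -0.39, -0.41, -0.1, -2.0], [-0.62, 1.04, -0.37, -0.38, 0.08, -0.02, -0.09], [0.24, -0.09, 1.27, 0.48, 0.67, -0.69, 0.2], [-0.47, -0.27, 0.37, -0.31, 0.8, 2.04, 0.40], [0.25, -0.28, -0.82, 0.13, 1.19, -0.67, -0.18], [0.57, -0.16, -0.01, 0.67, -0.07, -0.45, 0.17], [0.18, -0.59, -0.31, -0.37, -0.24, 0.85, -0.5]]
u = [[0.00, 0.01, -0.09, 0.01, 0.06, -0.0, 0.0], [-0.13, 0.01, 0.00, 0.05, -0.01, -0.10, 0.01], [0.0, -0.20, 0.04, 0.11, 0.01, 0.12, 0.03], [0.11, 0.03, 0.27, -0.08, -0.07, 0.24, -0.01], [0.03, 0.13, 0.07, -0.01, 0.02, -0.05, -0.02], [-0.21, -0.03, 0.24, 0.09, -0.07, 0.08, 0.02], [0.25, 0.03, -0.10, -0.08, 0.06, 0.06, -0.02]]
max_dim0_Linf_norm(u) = 0.27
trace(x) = 0.99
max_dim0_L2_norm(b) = 0.77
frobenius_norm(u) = 0.71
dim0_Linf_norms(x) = [1.25, 1.04, 1.27, 0.67, 1.19, 2.04, 2.0]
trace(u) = 0.05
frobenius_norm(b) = 1.24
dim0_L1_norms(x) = [3.58, 2.84, 4.22, 2.73, 3.46, 4.82, 3.54]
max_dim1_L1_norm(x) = 5.63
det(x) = -2.79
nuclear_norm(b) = 2.13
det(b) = 0.00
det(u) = 0.00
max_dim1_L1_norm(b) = 1.56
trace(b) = 0.04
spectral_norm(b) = 1.03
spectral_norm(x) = 2.85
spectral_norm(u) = 0.48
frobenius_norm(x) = 4.77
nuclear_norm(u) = 1.34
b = x @ u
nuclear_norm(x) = 10.85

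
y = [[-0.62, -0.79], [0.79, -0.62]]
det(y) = 1.01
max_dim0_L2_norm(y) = 1.0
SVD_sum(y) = [[0.00,-0.79], [0.00,-0.62]] + [[-0.62, 0.00], [0.79, 0.00]]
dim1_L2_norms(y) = [1.0, 1.0]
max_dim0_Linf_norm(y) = 0.79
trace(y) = -1.24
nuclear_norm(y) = 2.01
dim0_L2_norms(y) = [1.0, 1.0]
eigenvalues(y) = [(-0.62+0.79j), (-0.62-0.79j)]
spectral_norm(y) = 1.00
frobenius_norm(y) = 1.42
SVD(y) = [[0.79, -0.62],[0.62, 0.79]] @ diag([1.0042410069301095, 1.0042410069301093]) @ [[-0.00, -1.0], [1.00, 0.00]]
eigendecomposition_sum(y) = [[(-0.31+0.4j),-0.40-0.31j], [0.40+0.31j,-0.31+0.40j]] + [[(-0.31-0.4j), (-0.4+0.31j)], [(0.4-0.31j), (-0.31-0.4j)]]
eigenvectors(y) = [[(0.71+0j), (0.71-0j)], [0.00-0.71j, 0.71j]]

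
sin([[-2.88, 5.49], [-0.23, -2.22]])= [[-0.58, -5.49],  [0.23, -1.24]]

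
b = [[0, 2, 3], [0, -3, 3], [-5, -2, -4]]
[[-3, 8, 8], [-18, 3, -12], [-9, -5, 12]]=b@[[3, -1, -4], [3, 1, 4], [-3, 2, 0]]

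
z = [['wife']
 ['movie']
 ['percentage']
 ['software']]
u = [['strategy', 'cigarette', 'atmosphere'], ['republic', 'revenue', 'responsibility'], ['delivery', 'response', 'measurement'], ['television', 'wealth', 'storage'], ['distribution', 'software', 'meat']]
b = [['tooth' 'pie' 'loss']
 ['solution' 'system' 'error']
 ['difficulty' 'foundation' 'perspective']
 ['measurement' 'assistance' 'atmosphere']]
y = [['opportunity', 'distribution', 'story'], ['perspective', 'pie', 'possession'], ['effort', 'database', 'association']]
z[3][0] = 'software'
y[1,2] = 'possession'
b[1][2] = 'error'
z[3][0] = 'software'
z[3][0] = 'software'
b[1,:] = ['solution', 'system', 'error']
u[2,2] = 'measurement'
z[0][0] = 'wife'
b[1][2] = 'error'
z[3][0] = 'software'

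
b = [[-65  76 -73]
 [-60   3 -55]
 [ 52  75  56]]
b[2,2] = 56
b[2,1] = 75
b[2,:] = [52, 75, 56]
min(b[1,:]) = -60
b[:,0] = [-65, -60, 52]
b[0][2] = -73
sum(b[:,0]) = -73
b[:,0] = [-65, -60, 52]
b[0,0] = -65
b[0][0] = -65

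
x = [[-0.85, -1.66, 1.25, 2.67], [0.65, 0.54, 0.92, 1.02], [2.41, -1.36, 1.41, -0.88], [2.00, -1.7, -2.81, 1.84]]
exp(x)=[[-1.34,-2.6,-9.51,5.85],[1.24,-2.36,-5.32,6.24],[3.18,-6.41,6.36,-2.0],[-5.56,2.13,-22.02,11.5]]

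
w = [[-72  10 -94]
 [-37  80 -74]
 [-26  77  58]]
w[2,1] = 77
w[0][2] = -94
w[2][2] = 58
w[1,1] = 80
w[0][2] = -94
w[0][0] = -72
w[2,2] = 58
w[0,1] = 10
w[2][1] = 77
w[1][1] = 80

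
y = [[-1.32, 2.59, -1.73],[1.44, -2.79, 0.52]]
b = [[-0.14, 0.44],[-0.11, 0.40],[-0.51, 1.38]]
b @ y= [[0.82, -1.59, 0.47], [0.72, -1.4, 0.4], [2.66, -5.17, 1.60]]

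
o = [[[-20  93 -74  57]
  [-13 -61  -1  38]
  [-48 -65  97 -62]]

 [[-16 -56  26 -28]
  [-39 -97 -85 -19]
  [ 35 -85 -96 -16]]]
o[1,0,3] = -28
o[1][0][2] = 26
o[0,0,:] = [-20, 93, -74, 57]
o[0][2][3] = -62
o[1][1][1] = -97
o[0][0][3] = 57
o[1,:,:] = [[-16, -56, 26, -28], [-39, -97, -85, -19], [35, -85, -96, -16]]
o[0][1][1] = -61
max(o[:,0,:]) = 93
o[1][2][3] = -16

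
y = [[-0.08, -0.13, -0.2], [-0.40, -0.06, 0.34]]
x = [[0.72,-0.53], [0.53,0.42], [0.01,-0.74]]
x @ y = [[0.15, -0.06, -0.32], [-0.21, -0.09, 0.04], [0.3, 0.04, -0.25]]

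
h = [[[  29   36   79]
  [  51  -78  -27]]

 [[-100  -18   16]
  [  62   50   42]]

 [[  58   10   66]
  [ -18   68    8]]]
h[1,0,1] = -18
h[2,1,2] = 8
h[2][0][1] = 10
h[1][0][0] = -100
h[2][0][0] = 58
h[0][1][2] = -27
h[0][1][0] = 51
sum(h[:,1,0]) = 95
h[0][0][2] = 79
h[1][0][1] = -18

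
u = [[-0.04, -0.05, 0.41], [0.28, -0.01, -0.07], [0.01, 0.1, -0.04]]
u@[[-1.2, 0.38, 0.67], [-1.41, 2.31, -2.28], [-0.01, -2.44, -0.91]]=[[0.11, -1.13, -0.29], [-0.32, 0.25, 0.27], [-0.15, 0.33, -0.18]]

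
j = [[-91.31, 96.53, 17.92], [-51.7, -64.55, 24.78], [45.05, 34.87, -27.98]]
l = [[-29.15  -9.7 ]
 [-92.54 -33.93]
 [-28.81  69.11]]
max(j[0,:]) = 96.53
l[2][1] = 69.11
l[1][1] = -33.93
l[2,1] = 69.11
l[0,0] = -29.15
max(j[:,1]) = 96.53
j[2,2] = -27.98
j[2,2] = -27.98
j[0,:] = [-91.31, 96.53, 17.92]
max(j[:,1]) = 96.53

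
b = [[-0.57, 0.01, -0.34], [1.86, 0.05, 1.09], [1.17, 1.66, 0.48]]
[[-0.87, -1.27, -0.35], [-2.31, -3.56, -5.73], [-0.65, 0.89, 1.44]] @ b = [[-2.28, -0.65, -1.26],[-12.01, -9.71, -5.85],[3.71, 2.43, 1.88]]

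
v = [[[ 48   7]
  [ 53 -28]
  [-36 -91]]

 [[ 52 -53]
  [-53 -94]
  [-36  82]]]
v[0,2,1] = -91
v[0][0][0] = 48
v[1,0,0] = 52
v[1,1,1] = -94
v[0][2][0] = -36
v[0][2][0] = -36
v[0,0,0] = 48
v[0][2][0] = -36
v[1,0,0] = 52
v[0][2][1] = -91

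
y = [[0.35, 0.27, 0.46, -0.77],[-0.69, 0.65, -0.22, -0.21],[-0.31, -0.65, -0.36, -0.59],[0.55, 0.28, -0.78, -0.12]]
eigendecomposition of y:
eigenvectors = [[(-0.35+0j), -0.66+0.00j, -0.66-0.00j, 0.04+0.00j], [0.77+0.00j, (-0.2-0.38j), (-0.2+0.38j), (0.2+0j)], [(-0.42+0j), (0.13-0.3j), (0.13+0.3j), 0.77+0.00j], [(0.32+0j), (-0.07+0.52j), -0.07-0.52j, 0.60+0.00j]]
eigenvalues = [(1+0j), (0.26+0.96j), (0.26-0.96j), (-1+0j)]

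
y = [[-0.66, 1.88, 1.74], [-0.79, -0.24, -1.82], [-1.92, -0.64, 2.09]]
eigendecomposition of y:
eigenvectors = [[(0.73+0j), 0.73-0.00j, (0.09+0j)], [-0.19+0.52j, -0.19-0.52j, -0.59+0.00j], [(0.24+0.31j), 0.24-0.31j, 0.80+0.00j]]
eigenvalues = [(-0.58+2.07j), (-0.58-2.07j), (2.34+0j)]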